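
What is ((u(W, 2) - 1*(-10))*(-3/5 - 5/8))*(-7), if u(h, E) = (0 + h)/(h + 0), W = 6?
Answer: 3773/40 ≈ 94.325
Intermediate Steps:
u(h, E) = 1 (u(h, E) = h/h = 1)
((u(W, 2) - 1*(-10))*(-3/5 - 5/8))*(-7) = ((1 - 1*(-10))*(-3/5 - 5/8))*(-7) = ((1 + 10)*(-3*⅕ - 5*⅛))*(-7) = (11*(-⅗ - 5/8))*(-7) = (11*(-49/40))*(-7) = -539/40*(-7) = 3773/40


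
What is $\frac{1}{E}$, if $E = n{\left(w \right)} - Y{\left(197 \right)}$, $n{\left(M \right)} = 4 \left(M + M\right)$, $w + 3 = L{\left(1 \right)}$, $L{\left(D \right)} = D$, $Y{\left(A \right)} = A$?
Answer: $- \frac{1}{213} \approx -0.0046948$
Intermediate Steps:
$w = -2$ ($w = -3 + 1 = -2$)
$n{\left(M \right)} = 8 M$ ($n{\left(M \right)} = 4 \cdot 2 M = 8 M$)
$E = -213$ ($E = 8 \left(-2\right) - 197 = -16 - 197 = -213$)
$\frac{1}{E} = \frac{1}{-213} = - \frac{1}{213}$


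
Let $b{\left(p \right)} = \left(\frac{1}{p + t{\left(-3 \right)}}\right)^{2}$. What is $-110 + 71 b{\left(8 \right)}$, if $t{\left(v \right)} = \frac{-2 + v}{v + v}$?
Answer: $- \frac{306434}{2809} \approx -109.09$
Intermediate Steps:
$t{\left(v \right)} = \frac{-2 + v}{2 v}$
$b{\left(p \right)} = \frac{1}{\left(\frac{5}{6} + p\right)^{2}}$ ($b{\left(p \right)} = \left(\frac{1}{p + \frac{-2 - 3}{2 \left(-3\right)}}\right)^{2} = \left(\frac{1}{p + \frac{1}{2} \left(- \frac{1}{3}\right) \left(-5\right)}\right)^{2} = \left(\frac{1}{p + \frac{5}{6}}\right)^{2} = \left(\frac{1}{\frac{5}{6} + p}\right)^{2} = \frac{1}{\left(\frac{5}{6} + p\right)^{2}}$)
$-110 + 71 b{\left(8 \right)} = -110 + 71 \frac{36}{\left(5 + 6 \cdot 8\right)^{2}} = -110 + 71 \frac{36}{\left(5 + 48\right)^{2}} = -110 + 71 \cdot \frac{36}{2809} = -110 + \frac{2556}{2809} = - \frac{306434}{2809}$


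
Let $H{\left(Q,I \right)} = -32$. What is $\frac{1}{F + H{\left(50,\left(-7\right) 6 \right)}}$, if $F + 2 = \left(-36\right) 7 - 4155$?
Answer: $- \frac{1}{4441} \approx -0.00022517$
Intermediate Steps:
$F = -4409$ ($F = -2 - 4407 = -4409$)
$\frac{1}{F + H{\left(50,\left(-7\right) 6 \right)}} = \frac{1}{-4409 - 32} = \frac{1}{-4441} = - \frac{1}{4441}$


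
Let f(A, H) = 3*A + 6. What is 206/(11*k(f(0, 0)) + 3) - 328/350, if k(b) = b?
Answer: 24734/12075 ≈ 2.0484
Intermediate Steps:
f(A, H) = 6 + 3*A
206/(11*k(f(0, 0)) + 3) - 328/350 = 206/(11*(6 + 3*0) + 3) - 328/350 = 206/(11*(6 + 0) + 3) - 328*1/350 = 206/(11*6 + 3) - 164/175 = 206/(66 + 3) - 164/175 = 206/69 - 164/175 = 24734/12075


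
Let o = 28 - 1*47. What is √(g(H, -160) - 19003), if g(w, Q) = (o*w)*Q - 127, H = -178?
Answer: 15*I*√2490 ≈ 748.5*I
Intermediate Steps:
o = -19 (o = 28 - 47 = -19)
g(w, Q) = -127 - 19*Q*w (g(w, Q) = (-19*w)*Q - 127 = -19*Q*w - 127 = -127 - 19*Q*w)
√(g(H, -160) - 19003) = √((-127 - 19*(-160)*(-178)) - 19003) = √((-127 - 541120) - 19003) = √(-541247 - 19003) = √(-560250) = 15*I*√2490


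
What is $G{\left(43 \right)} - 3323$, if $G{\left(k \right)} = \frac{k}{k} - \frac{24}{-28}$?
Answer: $- \frac{23248}{7} \approx -3321.1$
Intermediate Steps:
$G{\left(k \right)} = \frac{13}{7}$ ($G{\left(k \right)} = 1 - - \frac{6}{7} = 1 + \frac{6}{7} = \frac{13}{7}$)
$G{\left(43 \right)} - 3323 = \frac{13}{7} - 3323 = - \frac{23248}{7}$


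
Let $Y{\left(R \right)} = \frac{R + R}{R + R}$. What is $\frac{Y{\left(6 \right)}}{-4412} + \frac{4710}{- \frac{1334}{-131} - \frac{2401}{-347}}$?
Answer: $\frac{314873106737}{1143338916} \approx 275.4$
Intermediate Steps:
$Y{\left(R \right)} = 1$ ($Y{\left(R \right)} = \frac{2 R}{2 R} = 2 R \frac{1}{2 R} = 1$)
$\frac{Y{\left(6 \right)}}{-4412} + \frac{4710}{- \frac{1334}{-131} - \frac{2401}{-347}} = 1 \frac{1}{-4412} + \frac{4710}{- \frac{1334}{-131} - \frac{2401}{-347}} = 1 \left(- \frac{1}{4412}\right) + \frac{4710}{\left(-1334\right) \left(- \frac{1}{131}\right) - - \frac{2401}{347}} = - \frac{1}{4412} + \frac{4710}{\frac{1334}{131} + \frac{2401}{347}} = - \frac{1}{4412} + \frac{4710}{\frac{777429}{45457}} = - \frac{1}{4412} + 4710 \cdot \frac{45457}{777429} = - \frac{1}{4412} + \frac{71367490}{259143} = \frac{314873106737}{1143338916}$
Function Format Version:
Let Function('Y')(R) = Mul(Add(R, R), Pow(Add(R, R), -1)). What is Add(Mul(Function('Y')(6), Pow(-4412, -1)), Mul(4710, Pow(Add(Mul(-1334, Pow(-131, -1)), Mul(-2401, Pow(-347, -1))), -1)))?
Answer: Rational(314873106737, 1143338916) ≈ 275.40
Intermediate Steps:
Function('Y')(R) = 1 (Function('Y')(R) = Mul(Mul(2, R), Pow(Mul(2, R), -1)) = Mul(Mul(2, R), Mul(Rational(1, 2), Pow(R, -1))) = 1)
Add(Mul(Function('Y')(6), Pow(-4412, -1)), Mul(4710, Pow(Add(Mul(-1334, Pow(-131, -1)), Mul(-2401, Pow(-347, -1))), -1))) = Add(Mul(1, Pow(-4412, -1)), Mul(4710, Pow(Add(Mul(-1334, Pow(-131, -1)), Mul(-2401, Pow(-347, -1))), -1))) = Add(Mul(1, Rational(-1, 4412)), Mul(4710, Pow(Add(Mul(-1334, Rational(-1, 131)), Mul(-2401, Rational(-1, 347))), -1))) = Add(Rational(-1, 4412), Mul(4710, Pow(Add(Rational(1334, 131), Rational(2401, 347)), -1))) = Add(Rational(-1, 4412), Mul(4710, Pow(Rational(777429, 45457), -1))) = Add(Rational(-1, 4412), Mul(4710, Rational(45457, 777429))) = Add(Rational(-1, 4412), Rational(71367490, 259143)) = Rational(314873106737, 1143338916)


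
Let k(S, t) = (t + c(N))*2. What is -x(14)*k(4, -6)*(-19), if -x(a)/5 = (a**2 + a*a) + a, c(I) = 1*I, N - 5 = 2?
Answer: -77140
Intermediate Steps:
N = 7 (N = 5 + 2 = 7)
c(I) = I
k(S, t) = 14 + 2*t (k(S, t) = (t + 7)*2 = (7 + t)*2 = 14 + 2*t)
x(a) = -10*a**2 - 5*a (x(a) = -5*((a**2 + a*a) + a) = -5*((a**2 + a**2) + a) = -5*(2*a**2 + a) = -5*(a + 2*a**2) = -10*a**2 - 5*a)
-x(14)*k(4, -6)*(-19) = -(-5*14*(1 + 2*14))*(14 + 2*(-6))*(-19) = -(-5*14*(1 + 28))*(14 - 12)*(-19) = --5*14*29*2*(-19) = -(-2030*2)*(-19) = -(-4060)*(-19) = -1*77140 = -77140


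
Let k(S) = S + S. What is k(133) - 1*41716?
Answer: -41450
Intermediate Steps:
k(S) = 2*S
k(133) - 1*41716 = 2*133 - 1*41716 = 266 - 41716 = -41450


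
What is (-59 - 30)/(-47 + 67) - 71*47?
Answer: -66829/20 ≈ -3341.4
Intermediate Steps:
(-59 - 30)/(-47 + 67) - 71*47 = -89/20 - 3337 = -66829/20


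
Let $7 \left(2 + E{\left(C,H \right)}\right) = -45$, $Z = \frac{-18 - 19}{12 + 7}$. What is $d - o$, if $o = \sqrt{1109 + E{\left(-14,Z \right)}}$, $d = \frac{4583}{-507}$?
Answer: $- \frac{4583}{507} - \frac{6 \sqrt{1498}}{7} \approx -42.214$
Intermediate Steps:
$Z = - \frac{37}{19} \approx -1.9474$
$E{\left(C,H \right)} = - \frac{59}{7}$ ($E{\left(C,H \right)} = -2 + \frac{1}{7} \left(-45\right) = -2 - \frac{45}{7} = - \frac{59}{7}$)
$d = - \frac{4583}{507}$ ($d = 4583 \left(- \frac{1}{507}\right) = - \frac{4583}{507} \approx -9.0394$)
$o = \frac{6 \sqrt{1498}}{7}$ ($o = \sqrt{1109 - \frac{59}{7}} = \sqrt{\frac{7704}{7}} = \frac{6 \sqrt{1498}}{7} \approx 33.175$)
$d - o = - \frac{4583}{507} - \frac{6 \sqrt{1498}}{7}$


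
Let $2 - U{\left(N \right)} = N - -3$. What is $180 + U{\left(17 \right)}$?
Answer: $162$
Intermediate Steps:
$U{\left(N \right)} = -1 - N$ ($U{\left(N \right)} = 2 - \left(N - -3\right) = 2 - \left(N + 3\right) = 2 - \left(3 + N\right) = -1 - N$)
$180 + U{\left(17 \right)} = 180 - 18 = 162$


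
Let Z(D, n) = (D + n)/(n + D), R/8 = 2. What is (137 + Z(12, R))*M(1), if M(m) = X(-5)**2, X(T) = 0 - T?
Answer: 3450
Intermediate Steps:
R = 16 (R = 8*2 = 16)
X(T) = -T
Z(D, n) = 1 (Z(D, n) = (D + n)/(D + n) = 1)
M(m) = 25 (M(m) = (-1*(-5))**2 = 5**2 = 25)
(137 + Z(12, R))*M(1) = (137 + 1)*25 = 138*25 = 3450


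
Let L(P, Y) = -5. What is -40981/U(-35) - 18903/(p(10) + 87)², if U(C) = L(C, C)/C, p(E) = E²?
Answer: -10031471026/34969 ≈ -2.8687e+5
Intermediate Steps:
U(C) = -5/C
-40981/U(-35) - 18903/(p(10) + 87)² = -40981/((-5/(-35))) - 18903/(10² + 87)² = -40981/((-5*(-1/35))) - 18903/(100 + 87)² = -40981/⅐ - 18903/(187²) = -40981*7 - 18903/34969 = -286867 - 18903*1/34969 = -286867 - 18903/34969 = -10031471026/34969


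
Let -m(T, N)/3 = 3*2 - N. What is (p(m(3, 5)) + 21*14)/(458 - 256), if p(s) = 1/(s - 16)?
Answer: 5585/3838 ≈ 1.4552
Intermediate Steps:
m(T, N) = -18 + 3*N (m(T, N) = -3*(3*2 - N) = -3*(6 - N) = -18 + 3*N)
p(s) = 1/(-16 + s)
(p(m(3, 5)) + 21*14)/(458 - 256) = (1/(-16 + (-18 + 3*5)) + 21*14)/(458 - 256) = (1/(-16 + (-18 + 15)) + 294)/202 = (1/(-16 - 3) + 294)*(1/202) = (1/(-19) + 294)*(1/202) = (-1/19 + 294)*(1/202) = (5585/19)*(1/202) = 5585/3838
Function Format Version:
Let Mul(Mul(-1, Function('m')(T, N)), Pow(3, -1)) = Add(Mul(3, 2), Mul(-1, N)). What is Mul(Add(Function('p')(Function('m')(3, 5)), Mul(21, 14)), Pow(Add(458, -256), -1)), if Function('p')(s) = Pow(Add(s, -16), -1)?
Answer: Rational(5585, 3838) ≈ 1.4552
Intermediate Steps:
Function('m')(T, N) = Add(-18, Mul(3, N)) (Function('m')(T, N) = Mul(-3, Add(Mul(3, 2), Mul(-1, N))) = Mul(-3, Add(6, Mul(-1, N))) = Add(-18, Mul(3, N)))
Function('p')(s) = Pow(Add(-16, s), -1)
Mul(Add(Function('p')(Function('m')(3, 5)), Mul(21, 14)), Pow(Add(458, -256), -1)) = Mul(Add(Pow(Add(-16, Add(-18, Mul(3, 5))), -1), Mul(21, 14)), Pow(Add(458, -256), -1)) = Mul(Add(Pow(Add(-16, Add(-18, 15)), -1), 294), Pow(202, -1)) = Mul(Add(Pow(Add(-16, -3), -1), 294), Rational(1, 202)) = Mul(Add(Pow(-19, -1), 294), Rational(1, 202)) = Mul(Add(Rational(-1, 19), 294), Rational(1, 202)) = Mul(Rational(5585, 19), Rational(1, 202)) = Rational(5585, 3838)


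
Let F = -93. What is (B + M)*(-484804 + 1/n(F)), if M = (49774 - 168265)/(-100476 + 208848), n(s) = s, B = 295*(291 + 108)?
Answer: -191706069770846479/3359532 ≈ -5.7063e+10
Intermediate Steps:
B = 117705 (B = 295*399 = 117705)
M = -39497/36124 (M = -118491/108372 = -118491*1/108372 = -39497/36124 ≈ -1.0934)
(B + M)*(-484804 + 1/n(F)) = (117705 - 39497/36124)*(-484804 + 1/(-93)) = 4251935923*(-484804 - 1/93)/36124 = (4251935923/36124)*(-45086773/93) = -191706069770846479/3359532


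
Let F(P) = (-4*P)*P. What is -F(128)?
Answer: 65536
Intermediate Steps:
F(P) = -4*P**2
-F(128) = -(-4)*128**2 = -(-4)*16384 = -1*(-65536) = 65536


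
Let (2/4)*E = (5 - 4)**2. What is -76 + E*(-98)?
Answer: -272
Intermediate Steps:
E = 2 (E = 2*(5 - 4)**2 = 2*1**2 = 2*1 = 2)
-76 + E*(-98) = -76 + 2*(-98) = -76 - 196 = -272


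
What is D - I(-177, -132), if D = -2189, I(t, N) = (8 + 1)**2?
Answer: -2270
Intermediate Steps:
I(t, N) = 81 (I(t, N) = 9**2 = 81)
D - I(-177, -132) = -2189 - 1*81 = -2189 - 81 = -2270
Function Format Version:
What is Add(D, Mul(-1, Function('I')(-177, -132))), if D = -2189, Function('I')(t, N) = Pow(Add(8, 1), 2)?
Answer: -2270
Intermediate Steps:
Function('I')(t, N) = 81 (Function('I')(t, N) = Pow(9, 2) = 81)
Add(D, Mul(-1, Function('I')(-177, -132))) = Add(-2189, Mul(-1, 81)) = Add(-2189, -81) = -2270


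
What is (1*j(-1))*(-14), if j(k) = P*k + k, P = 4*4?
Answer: 238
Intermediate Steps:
P = 16
j(k) = 17*k (j(k) = 16*k + k = 17*k)
(1*j(-1))*(-14) = (1*(17*(-1)))*(-14) = (1*(-17))*(-14) = -17*(-14) = 238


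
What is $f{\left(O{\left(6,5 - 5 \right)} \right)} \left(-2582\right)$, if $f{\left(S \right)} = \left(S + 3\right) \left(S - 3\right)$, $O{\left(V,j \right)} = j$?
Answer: $23238$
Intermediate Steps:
$f{\left(S \right)} = \left(-3 + S\right) \left(3 + S\right)$ ($f{\left(S \right)} = \left(3 + S\right) \left(-3 + S\right) = \left(-3 + S\right) \left(3 + S\right)$)
$f{\left(O{\left(6,5 - 5 \right)} \right)} \left(-2582\right) = \left(-9 + \left(5 - 5\right)^{2}\right) \left(-2582\right) = \left(-9 + 0^{2}\right) \left(-2582\right) = \left(-9 + 0\right) \left(-2582\right) = \left(-9\right) \left(-2582\right) = 23238$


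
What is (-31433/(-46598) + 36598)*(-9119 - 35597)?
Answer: -38129892977246/23299 ≈ -1.6365e+9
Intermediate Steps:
(-31433/(-46598) + 36598)*(-9119 - 35597) = (-31433*(-1/46598) + 36598)*(-44716) = (31433/46598 + 36598)*(-44716) = (1705425037/46598)*(-44716) = -38129892977246/23299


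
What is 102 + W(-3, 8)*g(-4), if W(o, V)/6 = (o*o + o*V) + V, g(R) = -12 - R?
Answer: 438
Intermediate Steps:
W(o, V) = 6*V + 6*o² + 6*V*o (W(o, V) = 6*((o*o + o*V) + V) = 6*((o² + V*o) + V) = 6*(V + o² + V*o) = 6*V + 6*o² + 6*V*o)
102 + W(-3, 8)*g(-4) = 102 + (6*8 + 6*(-3)² + 6*8*(-3))*(-12 - 1*(-4)) = 102 + (48 + 6*9 - 144)*(-12 + 4) = 102 + (48 + 54 - 144)*(-8) = 102 - 42*(-8) = 102 + 336 = 438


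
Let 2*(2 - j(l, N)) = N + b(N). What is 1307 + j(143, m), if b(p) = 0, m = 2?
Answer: 1308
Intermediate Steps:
j(l, N) = 2 - N/2 (j(l, N) = 2 - (N + 0)/2 = 2 - N/2)
1307 + j(143, m) = 1307 + (2 - 1/2*2) = 1307 + (2 - 1) = 1307 + 1 = 1308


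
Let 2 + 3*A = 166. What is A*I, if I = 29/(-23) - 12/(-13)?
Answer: -16564/897 ≈ -18.466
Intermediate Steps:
A = 164/3 (A = -⅔ + (⅓)*166 = -⅔ + 166/3 = 164/3 ≈ 54.667)
I = -101/299 (I = 29*(-1/23) - 12*(-1/13) = -29/23 + 12/13 = -101/299 ≈ -0.33779)
A*I = (164/3)*(-101/299) = -16564/897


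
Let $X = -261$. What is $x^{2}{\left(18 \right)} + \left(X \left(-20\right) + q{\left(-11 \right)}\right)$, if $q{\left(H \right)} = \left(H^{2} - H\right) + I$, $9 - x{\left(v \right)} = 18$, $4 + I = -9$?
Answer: $5420$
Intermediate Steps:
$I = -13$ ($I = -4 - 9 = -13$)
$x{\left(v \right)} = -9$ ($x{\left(v \right)} = 9 - 18 = -9$)
$q{\left(H \right)} = -13 + H^{2} - H$ ($q{\left(H \right)} = \left(H^{2} - H\right) - 13 = -13 + H^{2} - H$)
$x^{2}{\left(18 \right)} + \left(X \left(-20\right) + q{\left(-11 \right)}\right) = \left(-9\right)^{2} - -5339 = 81 + \left(5220 + \left(-13 + 121 + 11\right)\right) = 81 + \left(5220 + 119\right) = 81 + 5339 = 5420$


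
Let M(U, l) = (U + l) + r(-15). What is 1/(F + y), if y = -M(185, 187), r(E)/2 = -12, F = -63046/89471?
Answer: -89471/31198954 ≈ -0.0028678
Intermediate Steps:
F = -63046/89471 (F = -63046*1/89471 = -63046/89471 ≈ -0.70465)
r(E) = -24 (r(E) = 2*(-12) = -24)
M(U, l) = -24 + U + l (M(U, l) = (U + l) - 24 = -24 + U + l)
y = -348 (y = -(-24 + 185 + 187) = -1*348 = -348)
1/(F + y) = 1/(-63046/89471 - 348) = 1/(-31198954/89471) = -89471/31198954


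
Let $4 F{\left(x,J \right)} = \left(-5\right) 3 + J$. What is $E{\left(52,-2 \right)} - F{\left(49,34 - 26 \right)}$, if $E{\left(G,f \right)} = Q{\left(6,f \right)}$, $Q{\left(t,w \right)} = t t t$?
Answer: $\frac{871}{4} \approx 217.75$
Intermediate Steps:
$Q{\left(t,w \right)} = t^{3}$ ($Q{\left(t,w \right)} = t^{2} t = t^{3}$)
$F{\left(x,J \right)} = - \frac{15}{4} + \frac{J}{4}$ ($F{\left(x,J \right)} = \frac{\left(-5\right) 3 + J}{4} = \frac{-15 + J}{4} = - \frac{15}{4} + \frac{J}{4}$)
$E{\left(G,f \right)} = 216$ ($E{\left(G,f \right)} = 6^{3} = 216$)
$E{\left(52,-2 \right)} - F{\left(49,34 - 26 \right)} = 216 - \left(- \frac{15}{4} + \frac{34 - 26}{4}\right) = 216 - \left(- \frac{15}{4} + \frac{1}{4} \cdot 8\right) = 216 - \left(- \frac{15}{4} + 2\right) = 216 - - \frac{7}{4} = 216 + \frac{7}{4} = \frac{871}{4}$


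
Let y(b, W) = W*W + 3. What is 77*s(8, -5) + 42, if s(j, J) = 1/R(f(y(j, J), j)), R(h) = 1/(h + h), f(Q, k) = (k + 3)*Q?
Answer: 47474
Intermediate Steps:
y(b, W) = 3 + W**2 (y(b, W) = W**2 + 3 = 3 + W**2)
f(Q, k) = Q*(3 + k) (f(Q, k) = (3 + k)*Q = Q*(3 + k))
R(h) = 1/(2*h)
s(j, J) = 2*(3 + j)*(3 + J**2) (s(j, J) = 1/(1/(2*(((3 + J**2)*(3 + j))))) = 1/(1/(2*(((3 + j)*(3 + J**2))))) = 1/((1/((3 + j)*(3 + J**2)))/2) = 1/(1/(2*(3 + j)*(3 + J**2))) = 2*(3 + j)*(3 + J**2))
77*s(8, -5) + 42 = 77*(2*(3 + 8)*(3 + (-5)**2)) + 42 = 77*(2*11*(3 + 25)) + 42 = 77*(2*11*28) + 42 = 77*616 + 42 = 47432 + 42 = 47474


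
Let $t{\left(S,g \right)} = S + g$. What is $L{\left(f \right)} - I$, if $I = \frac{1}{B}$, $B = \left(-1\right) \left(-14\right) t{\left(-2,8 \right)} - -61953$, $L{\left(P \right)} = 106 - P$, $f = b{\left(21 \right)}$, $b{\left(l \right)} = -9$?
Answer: $\frac{7134254}{62037} \approx 115.0$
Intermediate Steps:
$f = -9$
$B = 62037$ ($B = \left(-1\right) \left(-14\right) \left(-2 + 8\right) - -61953 = 14 \cdot 6 + 61953 = 84 + 61953 = 62037$)
$I = \frac{1}{62037} \approx 1.6119 \cdot 10^{-5}$
$L{\left(f \right)} - I = \left(106 - -9\right) - \frac{1}{62037} = \left(106 + 9\right) - \frac{1}{62037} = 115 - \frac{1}{62037} = \frac{7134254}{62037}$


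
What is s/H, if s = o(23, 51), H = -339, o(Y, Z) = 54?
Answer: -18/113 ≈ -0.15929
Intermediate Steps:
s = 54
s/H = 54/(-339) = 54*(-1/339) = -18/113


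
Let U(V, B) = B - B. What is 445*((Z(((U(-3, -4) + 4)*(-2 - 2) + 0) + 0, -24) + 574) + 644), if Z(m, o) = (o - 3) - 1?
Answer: 529550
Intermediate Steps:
U(V, B) = 0
Z(m, o) = -4 + o (Z(m, o) = (-3 + o) - 1 = -4 + o)
445*((Z(((U(-3, -4) + 4)*(-2 - 2) + 0) + 0, -24) + 574) + 644) = 445*(((-4 - 24) + 574) + 644) = 445*((-28 + 574) + 644) = 445*(546 + 644) = 445*1190 = 529550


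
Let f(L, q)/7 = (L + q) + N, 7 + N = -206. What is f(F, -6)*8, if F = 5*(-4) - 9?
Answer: -13888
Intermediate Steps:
N = -213 (N = -7 - 206 = -213)
F = -29 (F = -20 - 9 = -29)
f(L, q) = -1491 + 7*L + 7*q (f(L, q) = 7*((L + q) - 213) = 7*(-213 + L + q) = -1491 + 7*L + 7*q)
f(F, -6)*8 = (-1491 + 7*(-29) + 7*(-6))*8 = (-1491 - 203 - 42)*8 = -1736*8 = -13888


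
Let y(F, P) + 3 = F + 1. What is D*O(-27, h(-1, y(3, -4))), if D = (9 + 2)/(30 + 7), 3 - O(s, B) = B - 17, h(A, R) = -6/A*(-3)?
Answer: 418/37 ≈ 11.297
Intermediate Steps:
y(F, P) = -2 + F (y(F, P) = -3 + (F + 1) = -3 + (1 + F) = -2 + F)
h(A, R) = 18/A (h(A, R) = -6/A*(-3) = 18/A)
O(s, B) = 20 - B (O(s, B) = 3 - (B - 17) = 3 - (-17 + B) = 3 + (17 - B) = 20 - B)
D = 11/37 ≈ 0.29730
D*O(-27, h(-1, y(3, -4))) = 11*(20 - 18/(-1))/37 = 11*(20 - 18*(-1))/37 = 11*(20 - 1*(-18))/37 = 11*(20 + 18)/37 = (11/37)*38 = 418/37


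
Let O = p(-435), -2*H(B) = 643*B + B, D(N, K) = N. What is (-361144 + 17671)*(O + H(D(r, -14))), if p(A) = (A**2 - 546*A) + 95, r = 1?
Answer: -146493982284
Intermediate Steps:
H(B) = -322*B (H(B) = -(643*B + B)/2 = -322*B)
p(A) = 95 + A**2 - 546*A
O = 426830 (O = 95 + (-435)**2 - 546*(-435) = 95 + 189225 + 237510 = 426830)
(-361144 + 17671)*(O + H(D(r, -14))) = (-361144 + 17671)*(426830 - 322*1) = -343473*(426830 - 322) = -343473*426508 = -146493982284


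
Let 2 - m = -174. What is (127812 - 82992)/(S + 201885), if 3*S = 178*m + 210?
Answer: 134460/637193 ≈ 0.21102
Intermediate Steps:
m = 176 (m = 2 - 1*(-174) = 2 + 174 = 176)
S = 31538/3 (S = (178*176 + 210)/3 = (31328 + 210)/3 = (⅓)*31538 = 31538/3 ≈ 10513.)
(127812 - 82992)/(S + 201885) = (127812 - 82992)/(31538/3 + 201885) = 44820/(637193/3) = 44820*(3/637193) = 134460/637193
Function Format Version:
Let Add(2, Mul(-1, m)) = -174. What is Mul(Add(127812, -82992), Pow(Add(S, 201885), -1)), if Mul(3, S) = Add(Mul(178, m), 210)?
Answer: Rational(134460, 637193) ≈ 0.21102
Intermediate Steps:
m = 176 (m = Add(2, Mul(-1, -174)) = Add(2, 174) = 176)
S = Rational(31538, 3) (S = Mul(Rational(1, 3), Add(Mul(178, 176), 210)) = Mul(Rational(1, 3), Add(31328, 210)) = Mul(Rational(1, 3), 31538) = Rational(31538, 3) ≈ 10513.)
Mul(Add(127812, -82992), Pow(Add(S, 201885), -1)) = Mul(Add(127812, -82992), Pow(Add(Rational(31538, 3), 201885), -1)) = Mul(44820, Pow(Rational(637193, 3), -1)) = Mul(44820, Rational(3, 637193)) = Rational(134460, 637193)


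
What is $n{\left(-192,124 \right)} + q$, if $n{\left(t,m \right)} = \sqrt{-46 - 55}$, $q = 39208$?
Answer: $39208 + i \sqrt{101} \approx 39208.0 + 10.05 i$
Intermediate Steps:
$n{\left(t,m \right)} = i \sqrt{101}$ ($n{\left(t,m \right)} = \sqrt{-101} = i \sqrt{101}$)
$n{\left(-192,124 \right)} + q = i \sqrt{101} + 39208 = 39208 + i \sqrt{101}$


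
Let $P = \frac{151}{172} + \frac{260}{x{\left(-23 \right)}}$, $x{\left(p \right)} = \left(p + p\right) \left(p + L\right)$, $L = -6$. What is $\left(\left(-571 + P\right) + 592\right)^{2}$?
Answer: $\frac{6412447062961}{13161596176} \approx 487.21$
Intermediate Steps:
$x{\left(p \right)} = 2 p \left(-6 + p\right)$ ($x{\left(p \right)} = \left(p + p\right) \left(p - 6\right) = 2 p \left(-6 + p\right)$)
$P = \frac{123077}{114724}$ ($P = \frac{151}{172} + \frac{260}{2 \left(-23\right) \left(-6 - 23\right)} = 151 \cdot \frac{1}{172} + \frac{260}{2 \left(-23\right) \left(-29\right)} = \frac{151}{172} + \frac{260}{1334} = \frac{151}{172} + 260 \cdot \frac{1}{1334} = \frac{151}{172} + \frac{130}{667} = \frac{123077}{114724} \approx 1.0728$)
$\left(\left(-571 + P\right) + 592\right)^{2} = \left(\left(-571 + \frac{123077}{114724}\right) + 592\right)^{2} = \left(- \frac{65384327}{114724} + 592\right)^{2} = \left(\frac{2532281}{114724}\right)^{2} = \frac{6412447062961}{13161596176}$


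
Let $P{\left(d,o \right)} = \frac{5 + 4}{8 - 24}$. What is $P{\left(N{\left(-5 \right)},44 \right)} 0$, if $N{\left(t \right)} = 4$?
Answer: $0$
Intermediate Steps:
$P{\left(d,o \right)} = - \frac{9}{16}$ ($P{\left(d,o \right)} = \frac{9}{-16} = 9 \left(- \frac{1}{16}\right) = - \frac{9}{16}$)
$P{\left(N{\left(-5 \right)},44 \right)} 0 = \left(- \frac{9}{16}\right) 0 = 0$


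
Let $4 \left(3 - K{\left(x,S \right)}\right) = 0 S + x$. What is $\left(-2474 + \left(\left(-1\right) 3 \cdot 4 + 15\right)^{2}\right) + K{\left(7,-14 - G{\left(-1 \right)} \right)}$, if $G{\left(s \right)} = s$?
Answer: $- \frac{9855}{4} \approx -2463.8$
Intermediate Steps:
$K{\left(x,S \right)} = 3 - \frac{x}{4}$ ($K{\left(x,S \right)} = 3 - \frac{0 S + x}{4} = 3 - \frac{0 + x}{4} = 3 - \frac{x}{4}$)
$\left(-2474 + \left(\left(-1\right) 3 \cdot 4 + 15\right)^{2}\right) + K{\left(7,-14 - G{\left(-1 \right)} \right)} = \left(-2474 + \left(\left(-1\right) 3 \cdot 4 + 15\right)^{2}\right) + \left(3 - \frac{7}{4}\right) = \left(-2474 + \left(\left(-3\right) 4 + 15\right)^{2}\right) + \left(3 - \frac{7}{4}\right) = \left(-2474 + \left(-12 + 15\right)^{2}\right) + \frac{5}{4} = \left(-2474 + 3^{2}\right) + \frac{5}{4} = \left(-2474 + 9\right) + \frac{5}{4} = -2465 + \frac{5}{4} = - \frac{9855}{4}$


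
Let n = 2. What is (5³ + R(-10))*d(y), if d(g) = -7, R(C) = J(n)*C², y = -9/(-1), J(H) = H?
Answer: -2275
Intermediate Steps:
y = 9 (y = -9*(-1) = 9)
R(C) = 2*C²
(5³ + R(-10))*d(y) = (5³ + 2*(-10)²)*(-7) = (125 + 2*100)*(-7) = (125 + 200)*(-7) = 325*(-7) = -2275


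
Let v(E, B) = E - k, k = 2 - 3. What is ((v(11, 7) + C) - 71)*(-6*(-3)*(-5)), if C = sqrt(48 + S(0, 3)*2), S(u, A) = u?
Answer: 5310 - 360*sqrt(3) ≈ 4686.5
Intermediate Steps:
k = -1
C = 4*sqrt(3) (C = sqrt(48 + 0*2) = sqrt(48 + 0) = sqrt(48) = 4*sqrt(3) ≈ 6.9282)
v(E, B) = 1 + E (v(E, B) = E - 1*(-1) = E + 1 = 1 + E)
((v(11, 7) + C) - 71)*(-6*(-3)*(-5)) = (((1 + 11) + 4*sqrt(3)) - 71)*(-6*(-3)*(-5)) = ((12 + 4*sqrt(3)) - 71)*(18*(-5)) = (-59 + 4*sqrt(3))*(-90) = 5310 - 360*sqrt(3)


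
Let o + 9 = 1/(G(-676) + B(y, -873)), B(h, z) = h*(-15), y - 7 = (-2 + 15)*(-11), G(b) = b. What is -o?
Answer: 12275/1364 ≈ 8.9993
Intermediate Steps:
y = -136 (y = 7 + (-2 + 15)*(-11) = 7 + 13*(-11) = 7 - 143 = -136)
B(h, z) = -15*h
o = -12275/1364 (o = -9 + 1/(-676 - 15*(-136)) = -9 + 1/(-676 + 2040) = -9 + 1/1364 = -12275/1364 ≈ -8.9993)
-o = -1*(-12275/1364) = 12275/1364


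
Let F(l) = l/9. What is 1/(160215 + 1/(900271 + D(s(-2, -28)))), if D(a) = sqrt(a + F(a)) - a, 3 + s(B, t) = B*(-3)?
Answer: 129851449223648378/20804149937511061318891 + sqrt(30)/62412449812533183956673 ≈ 6.2416e-6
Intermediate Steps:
F(l) = l/9 (F(l) = l*(1/9) = l/9)
s(B, t) = -3 - 3*B (s(B, t) = -3 + B*(-3) = -3 - 3*B)
D(a) = -a + sqrt(10)*sqrt(a)/3 (D(a) = sqrt(a + a/9) - a = sqrt(10*a/9) - a = sqrt(10)*sqrt(a)/3 - a = -a + sqrt(10)*sqrt(a)/3)
1/(160215 + 1/(900271 + D(s(-2, -28)))) = 1/(160215 + 1/(900271 + (-(-3 - 3*(-2)) + sqrt(10)*sqrt(-3 - 3*(-2))/3))) = 1/(160215 + 1/(900271 + (-(-3 + 6) + sqrt(10)*sqrt(-3 + 6)/3))) = 1/(160215 + 1/(900271 + (-1*3 + sqrt(10)*sqrt(3)/3))) = 1/(160215 + 1/(900271 + (-3 + sqrt(30)/3))) = 1/(160215 + 1/(900268 + sqrt(30)/3))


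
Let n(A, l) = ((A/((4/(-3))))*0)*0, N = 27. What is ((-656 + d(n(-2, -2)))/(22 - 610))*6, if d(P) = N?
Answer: 629/98 ≈ 6.4184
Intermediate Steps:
n(A, l) = 0 (n(A, l) = ((A/((4*(-1/3))))*0)*0 = ((A/(-4/3))*0)*0 = ((A*(-3/4))*0)*0 = (-3*A/4*0)*0 = 0*0 = 0)
d(P) = 27
((-656 + d(n(-2, -2)))/(22 - 610))*6 = ((-656 + 27)/(22 - 610))*6 = -629/(-588)*6 = -629*(-1/588)*6 = (629/588)*6 = 629/98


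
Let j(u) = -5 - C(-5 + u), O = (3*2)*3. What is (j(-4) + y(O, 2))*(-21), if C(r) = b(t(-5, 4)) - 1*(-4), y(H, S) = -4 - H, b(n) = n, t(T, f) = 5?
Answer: 756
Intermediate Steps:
O = 18 (O = 6*3 = 18)
C(r) = 9 (C(r) = 5 - 1*(-4) = 5 + 4 = 9)
j(u) = -14 (j(u) = -5 - 1*9 = -5 - 9 = -14)
(j(-4) + y(O, 2))*(-21) = (-14 + (-4 - 1*18))*(-21) = (-14 + (-4 - 18))*(-21) = (-14 - 22)*(-21) = -36*(-21) = 756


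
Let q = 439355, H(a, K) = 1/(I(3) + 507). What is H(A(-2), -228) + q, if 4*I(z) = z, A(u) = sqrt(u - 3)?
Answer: 892330009/2031 ≈ 4.3936e+5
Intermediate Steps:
A(u) = sqrt(-3 + u)
I(z) = z/4
H(a, K) = 4/2031 (H(a, K) = 1/((1/4)*3 + 507) = 1/(3/4 + 507) = 1/(2031/4) = 4/2031)
H(A(-2), -228) + q = 4/2031 + 439355 = 892330009/2031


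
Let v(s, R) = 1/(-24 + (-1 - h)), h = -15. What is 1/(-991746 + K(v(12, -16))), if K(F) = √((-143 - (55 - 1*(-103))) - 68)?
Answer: -110194/109284458765 - I*√41/327853376295 ≈ -1.0083e-6 - 1.953e-11*I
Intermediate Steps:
v(s, R) = -⅒ (v(s, R) = 1/(-24 + (-1 - 1*(-15))) = 1/(-24 + (-1 + 15)) = 1/(-24 + 14) = 1/(-10) = -⅒)
K(F) = 3*I*√41 (K(F) = √((-143 - (55 + 103)) - 68) = √((-143 - 1*158) - 68) = √((-143 - 158) - 68) = √(-301 - 68) = √(-369) = 3*I*√41)
1/(-991746 + K(v(12, -16))) = 1/(-991746 + 3*I*√41)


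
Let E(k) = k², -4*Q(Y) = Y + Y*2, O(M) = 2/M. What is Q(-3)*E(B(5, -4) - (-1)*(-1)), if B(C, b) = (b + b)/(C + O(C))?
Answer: 4489/324 ≈ 13.855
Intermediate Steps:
B(C, b) = 2*b/(C + 2/C) (B(C, b) = (b + b)/(C + 2/C) = (2*b)/(C + 2/C) = 2*b/(C + 2/C))
Q(Y) = -3*Y/4 (Q(Y) = -(Y + Y*2)/4 = -(Y + 2*Y)/4 = -3*Y/4)
Q(-3)*E(B(5, -4) - (-1)*(-1)) = (-¾*(-3))*(2*5*(-4)/(2 + 5²) - (-1)*(-1))² = 9*(2*5*(-4)/(2 + 25) - 1*1)²/4 = 9*(2*5*(-4)/27 - 1)²/4 = 9*(2*5*(-4)*(1/27) - 1)²/4 = 9*(-40/27 - 1)²/4 = 9*(-67/27)²/4 = (9/4)*(4489/729) = 4489/324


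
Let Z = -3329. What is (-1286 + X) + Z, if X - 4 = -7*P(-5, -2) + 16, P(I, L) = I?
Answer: -4560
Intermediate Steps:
X = 55 (X = 4 + (-7*(-5) + 16) = 4 + (35 + 16) = 4 + 51 = 55)
(-1286 + X) + Z = (-1286 + 55) - 3329 = -1231 - 3329 = -4560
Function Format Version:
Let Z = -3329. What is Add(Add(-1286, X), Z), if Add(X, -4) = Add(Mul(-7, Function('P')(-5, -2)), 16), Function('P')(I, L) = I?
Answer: -4560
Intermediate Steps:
X = 55 (X = Add(4, Add(Mul(-7, -5), 16)) = Add(4, Add(35, 16)) = Add(4, 51) = 55)
Add(Add(-1286, X), Z) = Add(Add(-1286, 55), -3329) = Add(-1231, -3329) = -4560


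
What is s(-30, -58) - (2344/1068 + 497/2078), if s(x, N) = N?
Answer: -33530315/554826 ≈ -60.434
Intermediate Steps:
s(-30, -58) - (2344/1068 + 497/2078) = -58 - (2344/1068 + 497/2078) = -58 - (2344*(1/1068) + 497*(1/2078)) = -58 - (586/267 + 497/2078) = -58 - 1*1350407/554826 = -58 - 1350407/554826 = -33530315/554826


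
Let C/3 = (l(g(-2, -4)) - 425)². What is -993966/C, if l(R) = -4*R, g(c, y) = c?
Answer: -331322/173889 ≈ -1.9054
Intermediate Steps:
C = 521667 (C = 3*(-4*(-2) - 425)² = 3*(8 - 425)² = 3*(-417)² = 3*173889 = 521667)
-993966/C = -993966/521667 = -993966*1/521667 = -331322/173889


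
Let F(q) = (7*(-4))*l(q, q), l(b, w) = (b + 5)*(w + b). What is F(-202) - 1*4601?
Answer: -2233065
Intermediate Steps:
l(b, w) = (5 + b)*(b + w)
F(q) = -280*q - 56*q**2 (F(q) = (7*(-4))*(q**2 + 5*q + 5*q + q*q) = -28*(q**2 + 5*q + 5*q + q**2) = -28*(2*q**2 + 10*q) = -280*q - 56*q**2)
F(-202) - 1*4601 = 56*(-202)*(-5 - 1*(-202)) - 1*4601 = 56*(-202)*(-5 + 202) - 4601 = 56*(-202)*197 - 4601 = -2228464 - 4601 = -2233065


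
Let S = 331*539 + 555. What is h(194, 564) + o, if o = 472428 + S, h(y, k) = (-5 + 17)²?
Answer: 651536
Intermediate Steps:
h(y, k) = 144 (h(y, k) = 12² = 144)
S = 178964 (S = 178409 + 555 = 178964)
o = 651392 (o = 472428 + 178964 = 651392)
h(194, 564) + o = 144 + 651392 = 651536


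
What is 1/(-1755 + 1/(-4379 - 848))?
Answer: -5227/9173386 ≈ -0.00056980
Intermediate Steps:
1/(-1755 + 1/(-4379 - 848)) = 1/(-1755 + 1/(-5227)) = 1/(-1755 - 1/5227) = 1/(-9173386/5227) = -5227/9173386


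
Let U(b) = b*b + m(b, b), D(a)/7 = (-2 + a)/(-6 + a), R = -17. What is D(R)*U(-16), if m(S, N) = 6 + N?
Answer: 32718/23 ≈ 1422.5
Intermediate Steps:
D(a) = 7*(-2 + a)/(-6 + a) (D(a) = 7*((-2 + a)/(-6 + a)) = 7*(-2 + a)/(-6 + a))
U(b) = 6 + b + b² (U(b) = b*b + (6 + b) = b² + (6 + b) = 6 + b + b²)
D(R)*U(-16) = (7*(-2 - 17)/(-6 - 17))*(6 - 16 + (-16)²) = (7*(-19)/(-23))*(6 - 16 + 256) = (7*(-1/23)*(-19))*246 = (133/23)*246 = 32718/23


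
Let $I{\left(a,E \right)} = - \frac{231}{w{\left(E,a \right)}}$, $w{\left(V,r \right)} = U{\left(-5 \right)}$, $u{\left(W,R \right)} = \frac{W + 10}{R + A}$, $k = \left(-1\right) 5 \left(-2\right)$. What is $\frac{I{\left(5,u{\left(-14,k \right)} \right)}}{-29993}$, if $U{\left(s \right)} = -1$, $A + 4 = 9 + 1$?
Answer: $- \frac{231}{29993} \approx -0.0077018$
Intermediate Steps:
$A = 6$ ($A = -4 + \left(9 + 1\right) = -4 + 10 = 6$)
$k = 10$ ($k = \left(-5\right) \left(-2\right) = 10$)
$u{\left(W,R \right)} = \frac{10 + W}{6 + R}$ ($u{\left(W,R \right)} = \frac{W + 10}{R + 6} = \frac{10 + W}{6 + R}$)
$w{\left(V,r \right)} = -1$
$I{\left(a,E \right)} = 231$ ($I{\left(a,E \right)} = - \frac{231}{-1} = \left(-231\right) \left(-1\right) = 231$)
$\frac{I{\left(5,u{\left(-14,k \right)} \right)}}{-29993} = \frac{231}{-29993} = 231 \left(- \frac{1}{29993}\right) = - \frac{231}{29993}$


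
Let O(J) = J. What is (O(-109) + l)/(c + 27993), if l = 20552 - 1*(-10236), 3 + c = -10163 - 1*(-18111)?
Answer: 30679/35938 ≈ 0.85366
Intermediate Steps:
c = 7945 (c = -3 + (-10163 - 1*(-18111)) = -3 + (-10163 + 18111) = -3 + 7948 = 7945)
l = 30788 (l = 20552 + 10236 = 30788)
(O(-109) + l)/(c + 27993) = (-109 + 30788)/(7945 + 27993) = 30679/35938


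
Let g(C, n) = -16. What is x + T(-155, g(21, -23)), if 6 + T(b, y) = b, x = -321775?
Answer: -321936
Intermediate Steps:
T(b, y) = -6 + b
x + T(-155, g(21, -23)) = -321775 + (-6 - 155) = -321775 - 161 = -321936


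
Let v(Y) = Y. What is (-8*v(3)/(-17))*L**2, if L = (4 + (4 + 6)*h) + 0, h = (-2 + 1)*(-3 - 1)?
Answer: 46464/17 ≈ 2733.2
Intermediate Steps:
h = 4 (h = -1*(-4) = 4)
L = 44 (L = (4 + (4 + 6)*4) + 0 = (4 + 10*4) + 0 = (4 + 40) + 0 = 44 + 0 = 44)
(-8*v(3)/(-17))*L**2 = -24/(-17)*44**2 = -24*(-1)/17*1936 = -8*(-3/17)*1936 = (24/17)*1936 = 46464/17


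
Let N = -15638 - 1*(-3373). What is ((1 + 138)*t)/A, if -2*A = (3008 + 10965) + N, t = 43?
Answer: -5977/854 ≈ -6.9988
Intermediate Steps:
N = -12265 (N = -15638 + 3373 = -12265)
A = -854 (A = -((3008 + 10965) - 12265)/2 = -(13973 - 12265)/2 = -½*1708 = -854)
((1 + 138)*t)/A = ((1 + 138)*43)/(-854) = (139*43)*(-1/854) = 5977*(-1/854) = -5977/854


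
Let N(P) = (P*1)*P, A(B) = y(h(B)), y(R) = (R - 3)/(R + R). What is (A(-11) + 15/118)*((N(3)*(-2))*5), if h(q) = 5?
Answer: -1737/59 ≈ -29.441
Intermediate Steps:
y(R) = (-3 + R)/(2*R) (y(R) = (-3 + R)/((2*R)) = (-3 + R)*(1/(2*R)) = (-3 + R)/(2*R))
A(B) = ⅕ (A(B) = (½)*(-3 + 5)/5 = (½)*(⅕)*2 = ⅕)
N(P) = P² (N(P) = P*P = P²)
(A(-11) + 15/118)*((N(3)*(-2))*5) = (⅕ + 15/118)*((3²*(-2))*5) = (⅕ + 15*(1/118))*((9*(-2))*5) = (⅕ + 15/118)*(-18*5) = (193/590)*(-90) = -1737/59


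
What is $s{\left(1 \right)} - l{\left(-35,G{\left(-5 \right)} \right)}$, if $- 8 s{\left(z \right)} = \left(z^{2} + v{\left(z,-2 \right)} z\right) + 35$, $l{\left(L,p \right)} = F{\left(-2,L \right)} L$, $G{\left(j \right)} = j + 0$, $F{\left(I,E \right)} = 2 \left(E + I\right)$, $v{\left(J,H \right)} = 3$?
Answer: $- \frac{20759}{8} \approx -2594.9$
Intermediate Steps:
$F{\left(I,E \right)} = 2 E + 2 I$
$G{\left(j \right)} = j$
$l{\left(L,p \right)} = L \left(-4 + 2 L\right)$ ($l{\left(L,p \right)} = \left(2 L + 2 \left(-2\right)\right) L = \left(2 L - 4\right) L = \left(-4 + 2 L\right) L = L \left(-4 + 2 L\right)$)
$s{\left(z \right)} = - \frac{35}{8} - \frac{3 z}{8} - \frac{z^{2}}{8}$ ($s{\left(z \right)} = - \frac{\left(z^{2} + 3 z\right) + 35}{8} = - \frac{35 + z^{2} + 3 z}{8} = - \frac{35}{8} - \frac{3 z}{8} - \frac{z^{2}}{8}$)
$s{\left(1 \right)} - l{\left(-35,G{\left(-5 \right)} \right)} = \left(- \frac{35}{8} - \frac{3}{8} - \frac{1^{2}}{8}\right) - 2 \left(-35\right) \left(-2 - 35\right) = \left(- \frac{35}{8} - \frac{3}{8} - \frac{1}{8}\right) - 2 \left(-35\right) \left(-37\right) = \left(- \frac{35}{8} - \frac{3}{8} - \frac{1}{8}\right) - 2590 = - \frac{39}{8} - 2590 = - \frac{20759}{8}$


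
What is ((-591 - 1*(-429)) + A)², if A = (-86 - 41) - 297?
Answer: 343396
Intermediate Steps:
A = -424 (A = -127 - 297 = -424)
((-591 - 1*(-429)) + A)² = ((-591 - 1*(-429)) - 424)² = ((-591 + 429) - 424)² = (-162 - 424)² = (-586)² = 343396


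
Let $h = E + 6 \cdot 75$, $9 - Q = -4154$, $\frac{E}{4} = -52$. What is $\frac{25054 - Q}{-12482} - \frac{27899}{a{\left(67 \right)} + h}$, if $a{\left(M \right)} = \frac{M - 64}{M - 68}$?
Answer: $- \frac{353228267}{2983198} \approx -118.41$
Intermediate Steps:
$E = -208$ ($E = 4 \left(-52\right) = -208$)
$a{\left(M \right)} = \frac{-64 + M}{-68 + M}$
$Q = 4163$ ($Q = 9 - -4154 = 9 + 4154 = 4163$)
$h = 242$ ($h = -208 + 6 \cdot 75 = -208 + 450 = 242$)
$\frac{25054 - Q}{-12482} - \frac{27899}{a{\left(67 \right)} + h} = \frac{25054 - 4163}{-12482} - \frac{27899}{\frac{-64 + 67}{-68 + 67} + 242} = \left(25054 - 4163\right) \left(- \frac{1}{12482}\right) - \frac{27899}{\frac{1}{-1} \cdot 3 + 242} = 20891 \left(- \frac{1}{12482}\right) - \frac{27899}{\left(-1\right) 3 + 242} = - \frac{20891}{12482} - \frac{27899}{-3 + 242} = - \frac{20891}{12482} - \frac{27899}{239} = - \frac{353228267}{2983198}$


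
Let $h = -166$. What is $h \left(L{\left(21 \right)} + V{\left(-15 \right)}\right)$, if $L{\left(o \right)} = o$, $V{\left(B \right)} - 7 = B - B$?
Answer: $-4648$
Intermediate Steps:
$V{\left(B \right)} = 7$ ($V{\left(B \right)} = 7 + \left(B - B\right) = 7 + 0 = 7$)
$h \left(L{\left(21 \right)} + V{\left(-15 \right)}\right) = - 166 \left(21 + 7\right) = \left(-166\right) 28 = -4648$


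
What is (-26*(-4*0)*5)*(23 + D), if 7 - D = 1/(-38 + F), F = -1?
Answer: 0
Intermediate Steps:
D = 274/39 (D = 7 - 1/(-38 - 1) = 7 - 1/(-39) = 7 - 1*(-1/39) = 7 + 1/39 = 274/39 ≈ 7.0256)
(-26*(-4*0)*5)*(23 + D) = (-26*(-4*0)*5)*(23 + 274/39) = -0*5*(1171/39) = -26*0*(1171/39) = 0*(1171/39) = 0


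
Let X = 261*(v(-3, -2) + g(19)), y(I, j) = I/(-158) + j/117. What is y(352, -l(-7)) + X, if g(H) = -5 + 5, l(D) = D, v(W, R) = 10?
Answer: 24104191/9243 ≈ 2607.8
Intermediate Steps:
g(H) = 0
y(I, j) = -I/158 + j/117 (y(I, j) = I*(-1/158) + j*(1/117) = -I/158 + j/117)
X = 2610 (X = 261*(10 + 0) = 261*10 = 2610)
y(352, -l(-7)) + X = (-1/158*352 + (-1*(-7))/117) + 2610 = (-176/79 + (1/117)*7) + 2610 = (-176/79 + 7/117) + 2610 = -20039/9243 + 2610 = 24104191/9243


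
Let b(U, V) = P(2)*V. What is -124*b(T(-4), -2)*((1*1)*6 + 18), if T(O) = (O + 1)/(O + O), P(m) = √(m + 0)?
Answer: 5952*√2 ≈ 8417.4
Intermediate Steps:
P(m) = √m
T(O) = (1 + O)/(2*O) (T(O) = (1 + O)/((2*O)) = (1 + O)*(1/(2*O)) = (1 + O)/(2*O))
b(U, V) = V*√2 (b(U, V) = √2*V = V*√2)
-124*b(T(-4), -2)*((1*1)*6 + 18) = -124*(-2*√2)*((1*1)*6 + 18) = -124*(-2*√2)*(1*6 + 18) = -124*(-2*√2)*(6 + 18) = -124*(-2*√2)*24 = -(-5952)*√2 = 5952*√2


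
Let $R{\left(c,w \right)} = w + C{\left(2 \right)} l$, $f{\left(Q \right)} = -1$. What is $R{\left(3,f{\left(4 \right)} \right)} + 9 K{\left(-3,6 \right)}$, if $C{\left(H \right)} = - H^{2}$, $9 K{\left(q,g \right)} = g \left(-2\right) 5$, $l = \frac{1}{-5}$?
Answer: $- \frac{301}{5} \approx -60.2$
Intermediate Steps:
$l = - \frac{1}{5} \approx -0.2$
$K{\left(q,g \right)} = - \frac{10 g}{9}$ ($K{\left(q,g \right)} = \frac{g \left(-2\right) 5}{9} = \frac{- 2 g 5}{9} = \frac{\left(-10\right) g}{9} = - \frac{10 g}{9}$)
$R{\left(c,w \right)} = \frac{4}{5} + w$ ($R{\left(c,w \right)} = w + - 2^{2} \left(- \frac{1}{5}\right) = w + \left(-1\right) 4 \left(- \frac{1}{5}\right) = w - - \frac{4}{5} = w + \frac{4}{5} = \frac{4}{5} + w$)
$R{\left(3,f{\left(4 \right)} \right)} + 9 K{\left(-3,6 \right)} = \left(\frac{4}{5} - 1\right) + 9 \left(\left(- \frac{10}{9}\right) 6\right) = - \frac{1}{5} + 9 \left(- \frac{20}{3}\right) = - \frac{1}{5} - 60 = - \frac{301}{5}$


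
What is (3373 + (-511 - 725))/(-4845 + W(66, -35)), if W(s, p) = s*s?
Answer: -2137/489 ≈ -4.3701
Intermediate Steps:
W(s, p) = s²
(3373 + (-511 - 725))/(-4845 + W(66, -35)) = (3373 + (-511 - 725))/(-4845 + 66²) = (3373 - 1236)/(-4845 + 4356) = 2137/(-489) = 2137*(-1/489) = -2137/489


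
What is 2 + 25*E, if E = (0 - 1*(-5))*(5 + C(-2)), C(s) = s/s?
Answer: 752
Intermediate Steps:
C(s) = 1
E = 30 (E = (0 - 1*(-5))*(5 + 1) = (0 + 5)*6 = 5*6 = 30)
2 + 25*E = 2 + 25*30 = 2 + 750 = 752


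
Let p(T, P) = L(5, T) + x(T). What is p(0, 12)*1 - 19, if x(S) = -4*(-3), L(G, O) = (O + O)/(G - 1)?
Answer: -7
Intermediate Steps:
L(G, O) = 2*O/(-1 + G) (L(G, O) = (2*O)/(-1 + G) = 2*O/(-1 + G))
x(S) = 12
p(T, P) = 12 + T/2 (p(T, P) = 2*T/(-1 + 5) + 12 = 2*T/4 + 12 = 2*T*(1/4) + 12 = T/2 + 12 = 12 + T/2)
p(0, 12)*1 - 19 = (12 + (1/2)*0)*1 - 19 = (12 + 0)*1 - 19 = 12*1 - 19 = 12 - 19 = -7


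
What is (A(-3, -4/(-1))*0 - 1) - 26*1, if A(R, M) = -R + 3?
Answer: -27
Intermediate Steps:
A(R, M) = 3 - R
(A(-3, -4/(-1))*0 - 1) - 26*1 = ((3 - 1*(-3))*0 - 1) - 26*1 = ((3 + 3)*0 - 1) - 26 = (6*0 - 1) - 26 = (0 - 1) - 26 = -1 - 26 = -27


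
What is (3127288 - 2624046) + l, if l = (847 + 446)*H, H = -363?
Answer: 33883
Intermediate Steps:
l = -469359 (l = (847 + 446)*(-363) = 1293*(-363) = -469359)
(3127288 - 2624046) + l = (3127288 - 2624046) - 469359 = 503242 - 469359 = 33883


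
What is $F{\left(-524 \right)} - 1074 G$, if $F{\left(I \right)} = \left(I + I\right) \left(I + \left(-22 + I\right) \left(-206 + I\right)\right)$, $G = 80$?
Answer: $-417248608$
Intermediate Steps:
$F{\left(I \right)} = 2 I \left(I + \left(-206 + I\right) \left(-22 + I\right)\right)$
$F{\left(-524 \right)} - 1074 G = 2 \left(-524\right) \left(4532 + \left(-524\right)^{2} - -118948\right) - 1074 \cdot 80 = 2 \left(-524\right) \left(4532 + 274576 + 118948\right) - 85920 = 2 \left(-524\right) 398056 - 85920 = -417162688 - 85920 = -417248608$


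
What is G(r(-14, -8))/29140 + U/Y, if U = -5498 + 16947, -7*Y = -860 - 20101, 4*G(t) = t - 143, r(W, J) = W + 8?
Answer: 9338344891/2443214160 ≈ 3.8222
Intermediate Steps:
r(W, J) = 8 + W
G(t) = -143/4 + t/4 (G(t) = (t - 143)/4 = (-143 + t)/4 = -143/4 + t/4)
Y = 20961/7 (Y = -(-860 - 20101)/7 = -1/7*(-20961) = 20961/7 ≈ 2994.4)
U = 11449
G(r(-14, -8))/29140 + U/Y = (-143/4 + (8 - 14)/4)/29140 + 11449/(20961/7) = (-143/4 + (1/4)*(-6))*(1/29140) + 11449*(7/20961) = (-143/4 - 3/2)*(1/29140) + 80143/20961 = -149/4*1/29140 + 80143/20961 = -149/116560 + 80143/20961 = 9338344891/2443214160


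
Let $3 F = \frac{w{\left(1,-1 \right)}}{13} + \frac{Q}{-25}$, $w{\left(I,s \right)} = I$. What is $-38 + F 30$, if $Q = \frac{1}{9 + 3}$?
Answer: $- \frac{14533}{390} \approx -37.264$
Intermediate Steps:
$Q = \frac{1}{12} \approx 0.083333$
$F = \frac{287}{11700}$ ($F = \frac{1 \cdot \frac{1}{13} + \frac{1}{12 \left(-25\right)}}{3} = \frac{1 \cdot \frac{1}{13} + \frac{1}{12} \left(- \frac{1}{25}\right)}{3} = \frac{\frac{1}{13} - \frac{1}{300}}{3} = \frac{1}{3} \cdot \frac{287}{3900} = \frac{287}{11700} \approx 0.02453$)
$-38 + F 30 = -38 + \frac{287}{11700} \cdot 30 = -38 + \frac{287}{390} = - \frac{14533}{390}$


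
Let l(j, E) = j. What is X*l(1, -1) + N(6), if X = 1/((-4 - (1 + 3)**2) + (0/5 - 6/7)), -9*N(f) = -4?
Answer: 521/1314 ≈ 0.39650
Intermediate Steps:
N(f) = 4/9 (N(f) = -1/9*(-4) = 4/9)
X = -7/146 (X = 1/((-4 - 1*4**2) + (0*(1/5) - 6*1/7)) = 1/((-4 - 1*16) + (0 - 6/7)) = 1/((-4 - 16) - 6/7) = 1/(-20 - 6/7) = 1/(-146/7) = -7/146 ≈ -0.047945)
X*l(1, -1) + N(6) = -7/146*1 + 4/9 = -7/146 + 4/9 = 521/1314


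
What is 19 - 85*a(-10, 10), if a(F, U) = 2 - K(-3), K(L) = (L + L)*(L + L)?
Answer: 2909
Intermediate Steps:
K(L) = 4*L² (K(L) = (2*L)*(2*L) = 4*L²)
a(F, U) = -34 (a(F, U) = 2 - 4*(-3)² = 2 - 4*9 = 2 - 1*36 = 2 - 36 = -34)
19 - 85*a(-10, 10) = 19 - 85*(-34) = 19 + 2890 = 2909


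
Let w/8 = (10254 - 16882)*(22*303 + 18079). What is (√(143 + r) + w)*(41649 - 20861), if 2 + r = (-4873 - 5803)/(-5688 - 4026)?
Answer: -27275495757440 + 103940*√134087199/4857 ≈ -2.7275e+13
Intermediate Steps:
r = -4376/4857 (r = -2 + (-4873 - 5803)/(-5688 - 4026) = -2 - 10676/(-9714) = -2 - 10676*(-1/9714) = -2 + 5338/4857 = -4376/4857 ≈ -0.90097)
w = -1312078880 (w = 8*((10254 - 16882)*(22*303 + 18079)) = 8*(-6628*(6666 + 18079)) = 8*(-6628*24745) = 8*(-164009860) = -1312078880)
(√(143 + r) + w)*(41649 - 20861) = (√(143 - 4376/4857) - 1312078880)*(41649 - 20861) = (√(690175/4857) - 1312078880)*20788 = (5*√134087199/4857 - 1312078880)*20788 = (-1312078880 + 5*√134087199/4857)*20788 = -27275495757440 + 103940*√134087199/4857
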